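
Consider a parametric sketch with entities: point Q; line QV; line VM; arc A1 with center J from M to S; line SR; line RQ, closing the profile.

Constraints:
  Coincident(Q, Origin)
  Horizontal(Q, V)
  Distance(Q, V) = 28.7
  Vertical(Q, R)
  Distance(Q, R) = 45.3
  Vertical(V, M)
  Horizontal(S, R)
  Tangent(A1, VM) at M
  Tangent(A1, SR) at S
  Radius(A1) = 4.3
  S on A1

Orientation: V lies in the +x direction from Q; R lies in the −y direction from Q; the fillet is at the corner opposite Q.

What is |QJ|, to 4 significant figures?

47.71

Q is at the origin; QV is horizontal with |QV| = 28.7 and V on the +x side, so V = (28.70, 0.000). Q and R share the same x with |QR| = 45.3 and R on the −y side, so R = (0.000, -45.30). The virtual corner opposite Q is at (28.70, -45.30). The tangent condition forces JM to be normal to VM and the tangent condition forces JS to be normal to SR, with radius 4.3, so the center J sits 4.3 in from both sides at J = (24.40, -41.00). Then |QJ| = |J − Q| = 47.71.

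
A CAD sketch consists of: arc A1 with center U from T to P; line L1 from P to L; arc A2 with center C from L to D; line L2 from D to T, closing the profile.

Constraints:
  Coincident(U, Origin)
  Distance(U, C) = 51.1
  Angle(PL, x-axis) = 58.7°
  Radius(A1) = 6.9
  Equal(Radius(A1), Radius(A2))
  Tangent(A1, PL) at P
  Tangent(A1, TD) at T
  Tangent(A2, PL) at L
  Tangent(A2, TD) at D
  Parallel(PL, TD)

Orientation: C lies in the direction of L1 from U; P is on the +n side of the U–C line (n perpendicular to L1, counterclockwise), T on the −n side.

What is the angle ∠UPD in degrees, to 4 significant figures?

74.89°

Tangency of A1 to both parallel lines with radius 6.9 puts P and T at U ± 6.9·n: P = (-5.896, 3.585), T = (5.896, -3.585). Equal radii place L and D the same way about C: L = C + 6.9·n = (20.65, 47.25), D = C − 6.9·n = (32.44, 40.08). Then cos ∠UPD = PU·PD / (|PU||PD|), giving 74.89°.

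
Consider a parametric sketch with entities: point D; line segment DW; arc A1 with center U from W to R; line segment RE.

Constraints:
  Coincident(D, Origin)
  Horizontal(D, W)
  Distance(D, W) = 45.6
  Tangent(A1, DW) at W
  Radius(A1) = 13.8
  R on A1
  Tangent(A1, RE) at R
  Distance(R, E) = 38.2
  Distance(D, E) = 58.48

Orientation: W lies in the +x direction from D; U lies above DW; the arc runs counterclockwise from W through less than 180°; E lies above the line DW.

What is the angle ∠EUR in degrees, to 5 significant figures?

70.137°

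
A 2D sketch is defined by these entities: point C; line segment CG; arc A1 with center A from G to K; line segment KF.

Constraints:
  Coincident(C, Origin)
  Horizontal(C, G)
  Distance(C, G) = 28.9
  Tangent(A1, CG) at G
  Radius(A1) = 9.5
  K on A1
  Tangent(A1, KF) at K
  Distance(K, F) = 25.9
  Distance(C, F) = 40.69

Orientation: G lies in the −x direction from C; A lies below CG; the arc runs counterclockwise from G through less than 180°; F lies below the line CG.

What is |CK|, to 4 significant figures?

39.43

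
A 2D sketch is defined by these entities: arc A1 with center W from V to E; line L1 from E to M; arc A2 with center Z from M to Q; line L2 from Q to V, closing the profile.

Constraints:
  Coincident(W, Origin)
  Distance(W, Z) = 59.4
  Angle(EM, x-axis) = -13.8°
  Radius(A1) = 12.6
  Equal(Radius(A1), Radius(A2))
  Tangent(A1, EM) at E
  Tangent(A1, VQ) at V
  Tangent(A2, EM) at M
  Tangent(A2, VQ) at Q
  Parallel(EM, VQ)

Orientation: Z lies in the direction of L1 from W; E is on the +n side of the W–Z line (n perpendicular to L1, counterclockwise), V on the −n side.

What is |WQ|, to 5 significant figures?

60.722

Tangency of A1 to both parallel lines with radius 12.6 puts E and V at W ± 12.6·n: E = (3.0055, 12.236), V = (-3.0055, -12.236). Equal radii place M and Q the same way about Z: M = Z + 12.6·n = (60.691, -1.9326), Q = Z − 12.6·n = (54.680, -26.405). Then |WQ| = |Q − W| = 60.722.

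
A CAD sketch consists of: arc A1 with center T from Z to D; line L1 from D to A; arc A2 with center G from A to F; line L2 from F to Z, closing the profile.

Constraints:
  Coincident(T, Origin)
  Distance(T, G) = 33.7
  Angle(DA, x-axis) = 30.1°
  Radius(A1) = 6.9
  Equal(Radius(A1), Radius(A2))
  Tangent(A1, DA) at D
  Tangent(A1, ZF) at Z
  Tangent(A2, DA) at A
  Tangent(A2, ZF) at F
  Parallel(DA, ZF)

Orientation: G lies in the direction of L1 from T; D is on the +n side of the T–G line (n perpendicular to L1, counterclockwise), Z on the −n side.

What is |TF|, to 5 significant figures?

34.399

Tangency of A1 to both parallel lines with radius 6.9 puts D and Z at T ± 6.9·n: D = (-3.4604, 5.9695), Z = (3.4604, -5.9695). Equal radii place A and F the same way about G: A = G + 6.9·n = (25.695, 22.870), F = G − 6.9·n = (32.616, 10.931). Then |TF| = |F − T| = 34.399.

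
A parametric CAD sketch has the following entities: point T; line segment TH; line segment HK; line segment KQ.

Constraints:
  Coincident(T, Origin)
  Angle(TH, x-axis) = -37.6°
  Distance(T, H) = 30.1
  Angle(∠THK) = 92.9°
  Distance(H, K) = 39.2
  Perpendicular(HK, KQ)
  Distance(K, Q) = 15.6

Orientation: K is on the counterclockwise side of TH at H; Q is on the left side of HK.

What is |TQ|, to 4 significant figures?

43.21

T is at the origin; TH runs at -37.6° with length 30.1, so H = 30.1·(cos -37.6°, sin -37.6°) = (23.85, -18.37). ∠THK = 92.9°, so HK runs at -37.6° + (180° − 92.9°) = 49.50° from the x-axis; with |HK| = 39.2, K = H + 39.2·(cos 49.50°, sin 49.50°) = (49.31, 11.44). HK is perpendicular to KQ; with |KQ| = 15.6 on the left of HK, Q = K + 15.6·(-0.7604, 0.6494) = (37.44, 21.57). Then |TQ| = |Q − T| = 43.21.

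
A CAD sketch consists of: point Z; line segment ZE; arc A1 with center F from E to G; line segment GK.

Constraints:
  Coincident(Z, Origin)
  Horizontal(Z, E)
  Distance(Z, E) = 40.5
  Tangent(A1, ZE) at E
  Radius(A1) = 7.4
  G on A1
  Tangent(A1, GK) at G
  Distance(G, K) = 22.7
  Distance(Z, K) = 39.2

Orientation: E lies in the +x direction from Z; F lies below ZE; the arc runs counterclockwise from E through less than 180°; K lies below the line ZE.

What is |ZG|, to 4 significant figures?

33.79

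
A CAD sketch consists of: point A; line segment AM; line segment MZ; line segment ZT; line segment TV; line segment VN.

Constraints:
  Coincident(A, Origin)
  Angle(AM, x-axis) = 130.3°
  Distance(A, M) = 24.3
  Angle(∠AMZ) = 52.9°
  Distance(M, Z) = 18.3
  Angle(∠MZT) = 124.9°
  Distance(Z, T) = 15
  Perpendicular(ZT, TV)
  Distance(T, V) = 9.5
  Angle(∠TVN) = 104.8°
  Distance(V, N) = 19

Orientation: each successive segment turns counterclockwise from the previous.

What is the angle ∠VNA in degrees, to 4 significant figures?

13.87°

ZT is perpendicular to TV, so TV runs at 42.50°; with |TV| = 9.5, V = (-2.571, -3.967). ∠TVN = 104.8° gives VN at 117.7° from the x-axis; with |VN| = 19.0, N = (-11.40, 12.85). Then cos ∠VNA = NV·NA / (|NV||NA|), giving 13.87°.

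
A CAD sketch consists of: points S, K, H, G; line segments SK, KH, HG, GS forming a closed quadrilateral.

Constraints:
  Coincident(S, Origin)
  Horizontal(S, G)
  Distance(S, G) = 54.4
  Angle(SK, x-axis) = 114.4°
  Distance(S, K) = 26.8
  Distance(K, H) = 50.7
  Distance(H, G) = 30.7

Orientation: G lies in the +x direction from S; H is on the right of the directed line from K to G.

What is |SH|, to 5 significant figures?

27.705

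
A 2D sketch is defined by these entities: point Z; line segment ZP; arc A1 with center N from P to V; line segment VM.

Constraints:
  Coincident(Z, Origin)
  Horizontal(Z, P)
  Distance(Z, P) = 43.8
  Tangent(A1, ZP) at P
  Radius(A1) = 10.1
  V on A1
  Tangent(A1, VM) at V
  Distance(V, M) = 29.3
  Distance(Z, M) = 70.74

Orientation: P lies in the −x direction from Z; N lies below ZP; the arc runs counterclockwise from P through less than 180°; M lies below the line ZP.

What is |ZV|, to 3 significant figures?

54.1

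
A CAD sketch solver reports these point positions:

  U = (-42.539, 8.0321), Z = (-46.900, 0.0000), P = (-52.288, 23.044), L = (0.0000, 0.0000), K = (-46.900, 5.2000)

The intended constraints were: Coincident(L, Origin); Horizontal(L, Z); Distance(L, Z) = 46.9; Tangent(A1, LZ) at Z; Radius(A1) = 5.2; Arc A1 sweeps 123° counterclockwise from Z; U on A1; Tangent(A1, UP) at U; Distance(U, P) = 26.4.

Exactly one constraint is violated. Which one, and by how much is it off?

Distance(U, P) = 26.4 — off by 8.50.

L = (0.00, 0.00) ✓; L.y = 0.00, Z.y = 0.00 ✓; |LZ| = 46.90 ✓; ∠(KZ, ZL) = 90.00° ✓; |KZ| = 5.200 ✓; bearing(K→U) − bearing(K→Z) = 123.0° ✓; |KU| = 5.200 ✓; ∠(KU, UP) = 90.00° ✓; |UP| = 17.90 ✗.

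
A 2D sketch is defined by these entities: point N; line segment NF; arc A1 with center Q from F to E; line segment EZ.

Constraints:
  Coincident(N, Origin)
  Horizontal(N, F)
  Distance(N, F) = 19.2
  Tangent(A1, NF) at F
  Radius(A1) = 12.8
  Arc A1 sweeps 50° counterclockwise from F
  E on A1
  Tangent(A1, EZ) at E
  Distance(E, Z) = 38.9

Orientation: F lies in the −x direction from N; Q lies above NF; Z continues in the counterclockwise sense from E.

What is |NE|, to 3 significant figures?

10.4

Tangency of A1 to NF means the radius QF is perpendicular to NF, so Q = F + (0, 12.8) = (-19.2, 12.8). On A1, F sits at bearing -90° from Q; a 50° counterclockwise sweep puts E at bearing -40°, so E = Q + 12.8·(cos -40°, sin -40°) = (-9.39, 4.57). Then |NE| = |E − N| = 10.4.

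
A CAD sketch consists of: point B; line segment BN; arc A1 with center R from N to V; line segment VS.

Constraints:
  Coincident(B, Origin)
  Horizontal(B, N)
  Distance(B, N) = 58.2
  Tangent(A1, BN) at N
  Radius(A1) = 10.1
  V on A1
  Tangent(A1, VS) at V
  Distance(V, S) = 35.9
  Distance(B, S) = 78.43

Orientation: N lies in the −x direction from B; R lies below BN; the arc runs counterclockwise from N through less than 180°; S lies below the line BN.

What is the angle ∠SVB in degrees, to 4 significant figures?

90.90°

Checks: |RV| = 10.10 ✓; ∠(RV, VS) = 90.00° ✓; |VS| = 35.90 ✓; |BS| = 78.43 ✓.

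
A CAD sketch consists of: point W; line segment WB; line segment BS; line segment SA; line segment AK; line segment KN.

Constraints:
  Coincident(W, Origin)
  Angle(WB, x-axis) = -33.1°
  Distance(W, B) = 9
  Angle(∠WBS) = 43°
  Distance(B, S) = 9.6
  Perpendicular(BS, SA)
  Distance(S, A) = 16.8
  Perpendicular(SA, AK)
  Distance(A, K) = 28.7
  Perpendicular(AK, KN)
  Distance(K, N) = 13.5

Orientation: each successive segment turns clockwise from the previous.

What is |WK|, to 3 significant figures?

27.8

W is at the origin; WB runs at -33.1° with length 9.0, so B = (7.54, -4.91). ∠WBS = 43.0° gives BS at -170° from the x-axis; with |BS| = 9.6, S = (-1.92, -6.57). BS is perpendicular to SA, so SA runs at 99.9°; with |SA| = 16.8, A = (-4.81, 9.98). The perpendicularity gives AK at right angles to SA, so AK runs at 9.90°; with |AK| = 28.7, K = (23.5, 14.9). Then |WK| = |K − W| = 27.8.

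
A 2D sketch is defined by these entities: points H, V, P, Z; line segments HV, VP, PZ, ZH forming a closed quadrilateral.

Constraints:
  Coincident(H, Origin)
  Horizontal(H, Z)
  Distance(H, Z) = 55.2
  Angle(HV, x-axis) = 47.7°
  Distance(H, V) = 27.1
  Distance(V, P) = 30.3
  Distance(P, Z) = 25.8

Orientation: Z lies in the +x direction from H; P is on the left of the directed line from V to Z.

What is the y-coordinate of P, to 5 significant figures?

24.821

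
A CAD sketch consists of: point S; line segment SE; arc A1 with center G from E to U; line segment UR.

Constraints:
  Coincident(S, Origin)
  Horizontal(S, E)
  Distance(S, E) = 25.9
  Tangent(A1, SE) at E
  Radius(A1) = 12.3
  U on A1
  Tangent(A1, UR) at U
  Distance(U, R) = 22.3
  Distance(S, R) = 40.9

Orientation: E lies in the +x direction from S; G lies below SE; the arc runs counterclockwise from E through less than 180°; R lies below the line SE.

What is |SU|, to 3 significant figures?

20.2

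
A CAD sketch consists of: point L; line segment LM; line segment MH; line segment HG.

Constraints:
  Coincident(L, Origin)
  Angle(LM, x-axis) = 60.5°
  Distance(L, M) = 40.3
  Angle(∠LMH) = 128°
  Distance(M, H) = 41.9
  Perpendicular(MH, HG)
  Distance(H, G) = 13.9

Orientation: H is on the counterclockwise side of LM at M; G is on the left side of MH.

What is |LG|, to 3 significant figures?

69.1

L is at the origin; LM runs at 60.5° with length 40.3, so M = 40.3·(cos 60.5°, sin 60.5°) = (19.8, 35.1). ∠LMH = 128.0°, so MH runs at 60.5° + (180° − 128.0°) = 112° from the x-axis; with |MH| = 41.9, H = M + 41.9·(cos 112°, sin 112°) = (3.81, 73.8). MH is perpendicular to HG; with |HG| = 13.9 on the left of MH, G = H + 13.9·(-0.924, -0.383) = (-9.03, 68.5). Then |LG| = |G − L| = 69.1.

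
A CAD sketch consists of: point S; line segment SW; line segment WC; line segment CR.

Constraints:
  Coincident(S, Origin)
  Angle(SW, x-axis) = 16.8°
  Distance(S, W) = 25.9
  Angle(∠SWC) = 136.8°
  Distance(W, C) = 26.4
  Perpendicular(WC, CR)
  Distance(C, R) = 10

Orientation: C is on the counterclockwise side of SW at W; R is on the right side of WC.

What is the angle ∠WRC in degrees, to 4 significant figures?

69.25°

S is at the origin; SW runs at 16.8° with length 25.9, so W = 25.9·(cos 16.8°, sin 16.8°) = (24.79, 7.486). ∠SWC = 136.8°, so WC runs at 16.8° + (180° − 136.8°) = 60.00° from the x-axis; with |WC| = 26.4, C = W + 26.4·(cos 60.00°, sin 60.00°) = (37.99, 30.35). WC ⟂ CR; with |CR| = 10.0 on the right of WC, R = C + 10.0·(0.8660, -0.5000) = (46.65, 25.35). Then cos ∠WRC = RW·RC / (|RW||RC|), giving 69.25°.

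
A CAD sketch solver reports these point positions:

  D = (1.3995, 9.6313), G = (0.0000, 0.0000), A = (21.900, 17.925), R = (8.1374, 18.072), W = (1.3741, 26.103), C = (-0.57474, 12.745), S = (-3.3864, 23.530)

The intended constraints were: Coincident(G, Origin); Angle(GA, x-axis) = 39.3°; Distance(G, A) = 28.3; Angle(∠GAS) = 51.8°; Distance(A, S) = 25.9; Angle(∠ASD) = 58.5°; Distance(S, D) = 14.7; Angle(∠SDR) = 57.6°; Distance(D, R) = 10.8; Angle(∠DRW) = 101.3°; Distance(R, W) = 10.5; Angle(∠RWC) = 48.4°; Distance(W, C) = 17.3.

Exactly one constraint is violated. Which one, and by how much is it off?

Distance(W, C) = 17.3 — off by 3.80.

G = (0.00, 0.00) ✓; GA at 39.30° ✓; |GA| = 28.30 ✓; ∠GAS = 51.80° ✓; |AS| = 25.90 ✓; ∠ASD = 58.50° ✓; |SD| = 14.70 ✓; ∠SDR = 57.60° ✓; |DR| = 10.80 ✓; ∠DRW = 101.3° ✓; |RW| = 10.50 ✓; ∠RWC = 48.40° ✓; |WC| = 13.50 ✗.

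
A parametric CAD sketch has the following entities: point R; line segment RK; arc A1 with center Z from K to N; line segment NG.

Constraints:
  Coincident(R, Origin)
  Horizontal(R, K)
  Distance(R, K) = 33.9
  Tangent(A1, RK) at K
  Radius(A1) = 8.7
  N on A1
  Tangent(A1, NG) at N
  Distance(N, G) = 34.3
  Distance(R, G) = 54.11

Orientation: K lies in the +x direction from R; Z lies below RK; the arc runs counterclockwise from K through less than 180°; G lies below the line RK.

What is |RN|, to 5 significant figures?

27.339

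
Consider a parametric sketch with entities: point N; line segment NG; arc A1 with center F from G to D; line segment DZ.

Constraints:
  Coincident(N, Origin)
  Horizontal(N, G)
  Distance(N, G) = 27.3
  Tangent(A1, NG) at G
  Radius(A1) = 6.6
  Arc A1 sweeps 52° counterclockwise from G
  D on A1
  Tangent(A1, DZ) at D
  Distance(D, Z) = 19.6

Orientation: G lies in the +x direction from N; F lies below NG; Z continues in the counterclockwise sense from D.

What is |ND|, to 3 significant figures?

22.2

N is at the origin; N and G share the same y with |NG| = 27.3 and G on the +x side, so G = (27.3, 0.00). Since A1 is tangent to NG there, FG ⟂ NG, so F = G + (0, -6.6) = (27.3, -6.60). On A1, G sits at bearing 90° from F; a 52° counterclockwise sweep puts D at bearing 142°, so D = F + 6.6·(cos 142°, sin 142°) = (22.1, -2.54). Then |ND| = |D − N| = 22.2.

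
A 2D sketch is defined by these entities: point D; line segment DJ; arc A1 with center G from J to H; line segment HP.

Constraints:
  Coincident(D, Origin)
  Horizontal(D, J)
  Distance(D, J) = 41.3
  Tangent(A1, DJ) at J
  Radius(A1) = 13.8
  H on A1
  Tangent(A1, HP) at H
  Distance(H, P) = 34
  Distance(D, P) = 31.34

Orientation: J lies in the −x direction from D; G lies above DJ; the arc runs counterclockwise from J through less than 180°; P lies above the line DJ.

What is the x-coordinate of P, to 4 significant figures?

-8.463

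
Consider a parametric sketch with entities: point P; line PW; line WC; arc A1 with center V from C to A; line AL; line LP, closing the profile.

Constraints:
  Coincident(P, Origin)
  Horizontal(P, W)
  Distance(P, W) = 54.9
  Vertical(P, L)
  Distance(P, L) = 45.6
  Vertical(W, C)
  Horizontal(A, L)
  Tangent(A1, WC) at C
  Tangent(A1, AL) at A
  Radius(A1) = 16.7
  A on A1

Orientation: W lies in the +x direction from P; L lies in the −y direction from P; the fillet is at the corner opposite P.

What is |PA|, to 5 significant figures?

59.486

P is at the origin; PW is horizontal with |PW| = 54.9 and W on the +x side, so W = (54.900, 0.0000). P and L share the same x with |PL| = 45.6 and L on the −y side, so L = (0.0000, -45.600). The virtual corner opposite P is at (54.900, -45.600). The tangent condition forces VC to be normal to WC and since A1 is tangent to AL there, VA ⟂ AL, with radius 16.7, so the center V sits 16.7 in from both sides at V = (38.200, -28.900). That places the tangent points at C = (54.900, -28.900) on WC and A = (38.200, -45.600) on AL. Then |PA| = |A − P| = 59.486.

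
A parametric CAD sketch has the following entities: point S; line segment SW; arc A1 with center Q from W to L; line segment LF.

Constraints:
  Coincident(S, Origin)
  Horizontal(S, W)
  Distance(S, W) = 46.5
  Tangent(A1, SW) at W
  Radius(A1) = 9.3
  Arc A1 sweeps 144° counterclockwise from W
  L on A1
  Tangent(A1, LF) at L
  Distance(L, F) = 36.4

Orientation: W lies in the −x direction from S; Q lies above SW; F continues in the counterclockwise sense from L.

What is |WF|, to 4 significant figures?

45.12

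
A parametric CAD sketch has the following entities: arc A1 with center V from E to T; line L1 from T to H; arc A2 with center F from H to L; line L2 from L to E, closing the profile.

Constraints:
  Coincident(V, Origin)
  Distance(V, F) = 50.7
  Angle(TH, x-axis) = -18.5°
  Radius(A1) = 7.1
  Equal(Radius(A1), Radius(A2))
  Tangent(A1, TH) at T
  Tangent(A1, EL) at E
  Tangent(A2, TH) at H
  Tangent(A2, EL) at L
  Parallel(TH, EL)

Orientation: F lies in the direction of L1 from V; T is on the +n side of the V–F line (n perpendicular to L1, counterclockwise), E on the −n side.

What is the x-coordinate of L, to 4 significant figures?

45.83

Tangency of A1 to both parallel lines with radius 7.1 puts T and E at V ± 7.1·n: T = (2.253, 6.733), E = (-2.253, -6.733). Equal radii place H and L the same way about F: H = F + 7.1·n = (50.33, -9.354), L = F − 7.1·n = (45.83, -22.82). So L.x = 45.83.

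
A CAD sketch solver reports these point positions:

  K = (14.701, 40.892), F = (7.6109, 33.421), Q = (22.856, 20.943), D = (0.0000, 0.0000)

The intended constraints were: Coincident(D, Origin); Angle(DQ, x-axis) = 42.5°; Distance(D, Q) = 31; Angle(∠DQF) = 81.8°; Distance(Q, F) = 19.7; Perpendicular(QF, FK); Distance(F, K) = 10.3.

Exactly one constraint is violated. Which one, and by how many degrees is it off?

Perpendicular(QF, FK) — off by 4.20°.

D = (0.00, 0.00) ✓; DQ at 42.50° ✓; |DQ| = 31.00 ✓; ∠DQF = 81.80° ✓; |QF| = 19.70 ✓; ∠(QF, FK) = 94.20° ✗; |FK| = 10.30 ✓.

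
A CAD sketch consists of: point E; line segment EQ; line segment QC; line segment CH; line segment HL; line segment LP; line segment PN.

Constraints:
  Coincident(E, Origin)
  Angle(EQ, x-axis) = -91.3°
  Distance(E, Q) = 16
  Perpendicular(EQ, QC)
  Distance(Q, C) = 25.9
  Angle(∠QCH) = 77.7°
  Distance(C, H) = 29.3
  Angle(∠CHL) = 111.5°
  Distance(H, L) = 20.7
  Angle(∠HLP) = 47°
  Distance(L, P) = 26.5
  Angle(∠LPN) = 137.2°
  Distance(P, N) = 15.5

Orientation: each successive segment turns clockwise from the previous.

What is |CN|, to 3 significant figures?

7.06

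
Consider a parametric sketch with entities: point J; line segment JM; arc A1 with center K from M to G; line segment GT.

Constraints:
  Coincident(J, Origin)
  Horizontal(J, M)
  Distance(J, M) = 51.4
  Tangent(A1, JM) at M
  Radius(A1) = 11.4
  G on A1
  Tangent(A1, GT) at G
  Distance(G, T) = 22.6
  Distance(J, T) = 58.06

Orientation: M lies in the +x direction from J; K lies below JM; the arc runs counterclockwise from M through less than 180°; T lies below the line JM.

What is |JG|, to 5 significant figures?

42.682

Checks: ∠(KM, MJ) = 90.00° ✓; |KG| = 11.40 ✓; ∠(KG, GT) = 90.00° ✓; |GT| = 22.60 ✓; |JT| = 58.06 ✓.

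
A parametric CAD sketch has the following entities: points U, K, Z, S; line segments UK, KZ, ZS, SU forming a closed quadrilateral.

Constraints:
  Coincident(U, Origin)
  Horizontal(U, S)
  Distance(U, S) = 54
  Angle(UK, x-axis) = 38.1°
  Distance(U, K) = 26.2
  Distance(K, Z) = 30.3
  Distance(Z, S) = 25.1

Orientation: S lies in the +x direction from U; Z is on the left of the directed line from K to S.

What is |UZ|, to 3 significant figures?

55.5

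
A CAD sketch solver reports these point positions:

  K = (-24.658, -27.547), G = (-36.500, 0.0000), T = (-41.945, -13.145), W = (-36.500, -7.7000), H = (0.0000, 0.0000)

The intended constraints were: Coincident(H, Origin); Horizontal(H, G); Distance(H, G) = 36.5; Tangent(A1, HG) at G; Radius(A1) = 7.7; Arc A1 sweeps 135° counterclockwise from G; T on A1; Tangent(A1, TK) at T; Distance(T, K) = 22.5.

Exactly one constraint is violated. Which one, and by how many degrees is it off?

Tangent(A1, TK) at T — off by 5.20°.

H = (0.00, 0.00) ✓; H.y = 0.00, G.y = 0.00 ✓; |HG| = 36.50 ✓; ∠(WG, GH) = 90.00° ✓; |WG| = 7.700 ✓; bearing(W→T) − bearing(W→G) = 135.0° ✓; |WT| = 7.700 ✓; ∠(WT, TK) = 84.80° ✗; |TK| = 22.50 ✓.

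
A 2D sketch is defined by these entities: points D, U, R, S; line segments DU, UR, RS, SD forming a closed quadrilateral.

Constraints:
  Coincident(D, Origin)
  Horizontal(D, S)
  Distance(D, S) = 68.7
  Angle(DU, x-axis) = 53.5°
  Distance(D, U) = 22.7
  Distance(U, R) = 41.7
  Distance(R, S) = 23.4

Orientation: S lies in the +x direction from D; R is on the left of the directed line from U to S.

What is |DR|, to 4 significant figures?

58.41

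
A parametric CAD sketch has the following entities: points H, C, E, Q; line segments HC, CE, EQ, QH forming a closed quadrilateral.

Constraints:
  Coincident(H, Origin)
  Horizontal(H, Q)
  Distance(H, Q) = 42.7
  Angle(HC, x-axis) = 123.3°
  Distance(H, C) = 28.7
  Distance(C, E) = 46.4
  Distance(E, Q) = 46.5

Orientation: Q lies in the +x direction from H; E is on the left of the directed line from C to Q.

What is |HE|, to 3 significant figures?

50.9

Checks: |CE| = 46.40 ✓; |EQ| = 46.50 ✓.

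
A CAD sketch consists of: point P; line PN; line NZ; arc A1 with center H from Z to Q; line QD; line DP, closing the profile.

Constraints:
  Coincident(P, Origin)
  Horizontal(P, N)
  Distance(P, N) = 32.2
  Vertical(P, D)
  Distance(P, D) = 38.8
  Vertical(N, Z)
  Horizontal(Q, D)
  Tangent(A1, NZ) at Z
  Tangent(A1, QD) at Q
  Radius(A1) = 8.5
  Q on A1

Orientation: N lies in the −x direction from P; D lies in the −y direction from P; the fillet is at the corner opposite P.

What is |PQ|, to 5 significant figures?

45.466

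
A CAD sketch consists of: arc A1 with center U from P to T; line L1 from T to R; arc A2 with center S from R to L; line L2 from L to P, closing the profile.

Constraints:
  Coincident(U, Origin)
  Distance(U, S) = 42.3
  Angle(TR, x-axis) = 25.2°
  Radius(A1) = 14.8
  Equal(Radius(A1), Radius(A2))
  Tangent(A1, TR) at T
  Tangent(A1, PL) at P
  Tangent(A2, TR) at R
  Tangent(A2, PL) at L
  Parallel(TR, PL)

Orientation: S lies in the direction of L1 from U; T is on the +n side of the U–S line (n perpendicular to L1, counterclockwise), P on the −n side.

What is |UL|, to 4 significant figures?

44.81

The slot axis is L1's direction at 25.2°, so u = (cos 25.2°, sin 25.2°) = (0.9048, 0.4258) and n = (−sin 25.2°, cos 25.2°) = (-0.4258, 0.9048). U is at the origin and S lies 42.3 along u from U, so S = 42.3·u = (38.27, 18.01). Tangency of A1 to both parallel lines with radius 14.8 puts T and P at U ± 14.8·n: T = (-6.302, 13.39), P = (6.302, -13.39). Equal radii place R and L the same way about S: R = S + 14.8·n = (31.97, 31.40), L = S − 14.8·n = (44.58, 4.619). Then |UL| = |L − U| = 44.81.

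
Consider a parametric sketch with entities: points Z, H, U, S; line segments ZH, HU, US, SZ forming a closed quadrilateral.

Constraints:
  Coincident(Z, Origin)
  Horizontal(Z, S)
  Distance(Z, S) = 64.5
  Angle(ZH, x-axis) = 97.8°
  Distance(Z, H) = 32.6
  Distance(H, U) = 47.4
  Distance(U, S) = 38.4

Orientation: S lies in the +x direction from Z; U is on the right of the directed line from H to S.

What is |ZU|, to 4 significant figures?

26.56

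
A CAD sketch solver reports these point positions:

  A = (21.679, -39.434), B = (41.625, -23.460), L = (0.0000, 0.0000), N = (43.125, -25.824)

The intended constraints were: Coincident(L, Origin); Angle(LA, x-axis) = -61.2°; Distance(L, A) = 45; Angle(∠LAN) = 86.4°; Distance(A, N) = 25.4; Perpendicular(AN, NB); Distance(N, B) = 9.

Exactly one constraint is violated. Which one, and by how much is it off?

Distance(N, B) = 9 — off by 6.20.

L = (0.00, 0.00) ✓; LA at -61.20° ✓; |LA| = 45.00 ✓; ∠LAN = 86.40° ✓; |AN| = 25.40 ✓; ∠(AN, NB) = 90.00° ✓; |NB| = 2.800 ✗.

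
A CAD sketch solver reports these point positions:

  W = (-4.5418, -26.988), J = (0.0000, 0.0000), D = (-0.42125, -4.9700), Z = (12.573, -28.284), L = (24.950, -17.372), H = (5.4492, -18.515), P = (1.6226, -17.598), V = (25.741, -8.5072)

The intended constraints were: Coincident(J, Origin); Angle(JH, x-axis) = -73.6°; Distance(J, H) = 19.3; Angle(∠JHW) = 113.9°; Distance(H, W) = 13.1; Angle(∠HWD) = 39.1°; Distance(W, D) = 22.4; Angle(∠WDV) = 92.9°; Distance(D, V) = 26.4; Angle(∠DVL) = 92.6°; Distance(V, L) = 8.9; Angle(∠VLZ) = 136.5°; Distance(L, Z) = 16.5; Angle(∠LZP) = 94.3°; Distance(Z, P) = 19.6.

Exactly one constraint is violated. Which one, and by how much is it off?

Distance(Z, P) = 19.6 — off by 4.30.

J = (0.00, 0.00) ✓; JH at -73.60° ✓; |JH| = 19.30 ✓; ∠JHW = 113.9° ✓; |HW| = 13.10 ✓; ∠HWD = 39.10° ✓; |WD| = 22.40 ✓; ∠WDV = 92.90° ✓; |DV| = 26.40 ✓; ∠DVL = 92.60° ✓; |VL| = 8.900 ✓; ∠VLZ = 136.5° ✓; |LZ| = 16.50 ✓; ∠LZP = 94.30° ✓; |ZP| = 15.30 ✗.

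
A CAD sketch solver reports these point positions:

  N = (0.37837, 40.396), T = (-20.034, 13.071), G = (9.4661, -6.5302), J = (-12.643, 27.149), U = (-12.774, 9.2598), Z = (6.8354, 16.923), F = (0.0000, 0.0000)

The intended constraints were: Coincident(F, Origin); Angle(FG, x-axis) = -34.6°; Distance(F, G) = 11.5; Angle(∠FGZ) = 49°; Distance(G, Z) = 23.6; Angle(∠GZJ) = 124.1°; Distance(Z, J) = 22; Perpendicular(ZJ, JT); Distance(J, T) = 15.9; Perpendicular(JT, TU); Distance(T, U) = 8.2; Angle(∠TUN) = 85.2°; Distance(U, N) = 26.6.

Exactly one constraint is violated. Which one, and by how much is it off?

Distance(U, N) = 26.6 — off by 7.20.

F = (0.00, 0.00) ✓; FG at -34.60° ✓; |FG| = 11.50 ✓; ∠FGZ = 49.00° ✓; |GZ| = 23.60 ✓; ∠GZJ = 124.1° ✓; |ZJ| = 22.00 ✓; ∠(ZJ, JT) = 90.00° ✓; |JT| = 15.90 ✓; ∠(JT, TU) = 90.00° ✓; |TU| = 8.200 ✓; ∠TUN = 85.20° ✓; |UN| = 33.80 ✗.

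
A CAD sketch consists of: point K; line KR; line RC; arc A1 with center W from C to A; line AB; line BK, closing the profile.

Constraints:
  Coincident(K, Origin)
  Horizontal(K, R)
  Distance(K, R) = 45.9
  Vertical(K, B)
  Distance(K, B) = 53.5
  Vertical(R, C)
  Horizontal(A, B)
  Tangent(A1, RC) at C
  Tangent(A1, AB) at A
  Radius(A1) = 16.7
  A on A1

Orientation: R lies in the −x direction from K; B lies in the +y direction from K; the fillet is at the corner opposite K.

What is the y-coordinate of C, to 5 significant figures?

36.800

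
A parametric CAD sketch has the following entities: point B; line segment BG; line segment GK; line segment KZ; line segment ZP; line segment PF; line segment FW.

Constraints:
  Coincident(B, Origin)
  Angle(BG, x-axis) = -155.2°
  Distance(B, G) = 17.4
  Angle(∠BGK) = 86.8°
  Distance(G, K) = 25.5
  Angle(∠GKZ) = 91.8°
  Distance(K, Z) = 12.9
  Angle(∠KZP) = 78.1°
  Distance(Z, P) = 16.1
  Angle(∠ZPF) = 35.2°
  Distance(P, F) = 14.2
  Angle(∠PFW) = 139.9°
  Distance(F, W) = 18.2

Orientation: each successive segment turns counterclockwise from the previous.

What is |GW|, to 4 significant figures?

41.43

∠ZPF = 35.2° gives PF at -87.10° from the x-axis; with |PF| = 14.2, F = (-1.465, -25.63). ∠PFW = 139.9° gives FW at -47.00° from the x-axis; with |FW| = 18.2, W = (10.95, -38.94). Then |GW| = |W − G| = 41.43.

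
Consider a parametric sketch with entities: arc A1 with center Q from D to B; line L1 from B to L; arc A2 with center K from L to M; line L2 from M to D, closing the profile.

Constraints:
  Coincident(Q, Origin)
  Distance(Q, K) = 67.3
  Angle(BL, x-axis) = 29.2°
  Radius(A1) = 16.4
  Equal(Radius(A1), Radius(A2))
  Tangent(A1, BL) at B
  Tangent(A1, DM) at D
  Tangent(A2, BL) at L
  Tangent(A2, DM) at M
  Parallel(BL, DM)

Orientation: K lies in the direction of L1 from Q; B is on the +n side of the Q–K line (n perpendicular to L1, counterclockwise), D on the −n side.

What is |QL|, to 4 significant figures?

69.27

The slot axis is L1's direction at 29.2°, so u = (cos 29.2°, sin 29.2°) = (0.8729, 0.4879) and n = (−sin 29.2°, cos 29.2°) = (-0.4879, 0.8729). Q is at the origin and K lies 67.3 along u from Q, so K = 67.3·u = (58.75, 32.83). Tangency of A1 to both parallel lines with radius 16.4 puts B and D at Q ± 16.4·n: B = (-8.001, 14.32), D = (8.001, -14.32). Equal radii place L and M the same way about K: L = K + 16.4·n = (50.75, 47.15), M = K − 16.4·n = (66.75, 18.52). Then |QL| = |L − Q| = 69.27.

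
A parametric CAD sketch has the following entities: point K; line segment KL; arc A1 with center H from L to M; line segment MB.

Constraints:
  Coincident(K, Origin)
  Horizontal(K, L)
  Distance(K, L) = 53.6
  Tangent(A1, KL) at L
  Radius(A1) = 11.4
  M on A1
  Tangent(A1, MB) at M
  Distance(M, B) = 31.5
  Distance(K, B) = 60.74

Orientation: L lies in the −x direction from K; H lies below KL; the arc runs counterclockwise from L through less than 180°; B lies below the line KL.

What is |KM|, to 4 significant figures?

65.18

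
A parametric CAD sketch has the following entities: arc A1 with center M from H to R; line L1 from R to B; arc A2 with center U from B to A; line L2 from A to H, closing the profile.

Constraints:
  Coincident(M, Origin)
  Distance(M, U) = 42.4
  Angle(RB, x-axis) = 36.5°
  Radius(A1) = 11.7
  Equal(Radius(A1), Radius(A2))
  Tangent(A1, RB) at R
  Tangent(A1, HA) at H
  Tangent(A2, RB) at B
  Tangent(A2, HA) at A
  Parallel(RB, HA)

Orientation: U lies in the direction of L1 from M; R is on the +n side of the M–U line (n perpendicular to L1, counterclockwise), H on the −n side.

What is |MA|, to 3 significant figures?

44.0

The slot axis is L1's direction at 36.5°, so u = (cos 36.5°, sin 36.5°) = (0.804, 0.595) and n = (−sin 36.5°, cos 36.5°) = (-0.595, 0.804). M is at the origin and U lies 42.4 along u from M, so U = 42.4·u = (34.1, 25.2). Tangency of A1 to both parallel lines with radius 11.7 puts R and H at M ± 11.7·n: R = (-6.96, 9.41), H = (6.96, -9.41). Equal radii place B and A the same way about U: B = U + 11.7·n = (27.1, 34.6), A = U − 11.7·n = (41.0, 15.8). Then |MA| = |A − M| = 44.0.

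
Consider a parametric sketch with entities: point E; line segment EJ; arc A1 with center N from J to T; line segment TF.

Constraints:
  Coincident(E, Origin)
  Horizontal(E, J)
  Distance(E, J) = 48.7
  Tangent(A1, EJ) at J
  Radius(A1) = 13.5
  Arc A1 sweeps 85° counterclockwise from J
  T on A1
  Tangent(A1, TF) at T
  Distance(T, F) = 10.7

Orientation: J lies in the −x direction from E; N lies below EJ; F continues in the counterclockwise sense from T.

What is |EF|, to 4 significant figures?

67.14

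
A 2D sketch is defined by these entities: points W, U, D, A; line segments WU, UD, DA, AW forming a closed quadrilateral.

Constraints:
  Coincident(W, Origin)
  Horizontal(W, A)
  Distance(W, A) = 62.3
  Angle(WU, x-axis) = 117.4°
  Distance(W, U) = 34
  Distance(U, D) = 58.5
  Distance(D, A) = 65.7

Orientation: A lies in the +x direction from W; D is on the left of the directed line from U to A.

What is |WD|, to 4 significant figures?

69.13

Checks: |WA| = 62.30 ✓; |WU| = 34.00 ✓; |UD| = 58.50 ✓; |DA| = 65.70 ✓.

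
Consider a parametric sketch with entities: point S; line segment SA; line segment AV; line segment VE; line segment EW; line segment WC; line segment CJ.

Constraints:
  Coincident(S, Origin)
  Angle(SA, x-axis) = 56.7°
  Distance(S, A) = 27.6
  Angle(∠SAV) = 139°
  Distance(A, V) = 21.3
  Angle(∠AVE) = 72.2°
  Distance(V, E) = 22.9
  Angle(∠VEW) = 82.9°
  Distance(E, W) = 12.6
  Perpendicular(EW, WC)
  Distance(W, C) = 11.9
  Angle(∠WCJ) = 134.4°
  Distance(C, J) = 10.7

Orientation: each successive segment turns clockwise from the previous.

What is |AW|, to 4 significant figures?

16.75

S is at the origin; SA runs at 56.7° with length 27.6, so A = (15.15, 23.07). ∠SAV = 139.0° gives AV at 15.70° from the x-axis; with |AV| = 21.3, V = (35.66, 28.83). ∠AVE = 72.2° gives VE at -92.10° from the x-axis; with |VE| = 22.9, E = (34.82, 5.947). ∠VEW = 82.9° gives EW at 170.8° from the x-axis; with |EW| = 12.6, W = (22.38, 7.962). Then |AW| = |W − A| = 16.75.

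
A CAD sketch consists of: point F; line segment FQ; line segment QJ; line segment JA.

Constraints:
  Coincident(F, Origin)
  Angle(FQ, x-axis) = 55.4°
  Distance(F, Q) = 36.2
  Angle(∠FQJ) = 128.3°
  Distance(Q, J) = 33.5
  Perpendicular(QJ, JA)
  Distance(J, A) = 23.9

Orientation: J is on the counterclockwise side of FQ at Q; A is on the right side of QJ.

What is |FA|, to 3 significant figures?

76.6

∠FQJ = 128.3°, so QJ runs at 55.4° + (180° − 128.3°) = 107° from the x-axis; with |QJ| = 33.5, J = Q + 33.5·(cos 107°, sin 107°) = (10.7, 61.8). The perpendicularity gives JA at right angles to QJ; with |JA| = 23.9 on the right of QJ, A = J + 23.9·(0.956, 0.294) = (33.5, 68.8). Then |FA| = |A − F| = 76.6.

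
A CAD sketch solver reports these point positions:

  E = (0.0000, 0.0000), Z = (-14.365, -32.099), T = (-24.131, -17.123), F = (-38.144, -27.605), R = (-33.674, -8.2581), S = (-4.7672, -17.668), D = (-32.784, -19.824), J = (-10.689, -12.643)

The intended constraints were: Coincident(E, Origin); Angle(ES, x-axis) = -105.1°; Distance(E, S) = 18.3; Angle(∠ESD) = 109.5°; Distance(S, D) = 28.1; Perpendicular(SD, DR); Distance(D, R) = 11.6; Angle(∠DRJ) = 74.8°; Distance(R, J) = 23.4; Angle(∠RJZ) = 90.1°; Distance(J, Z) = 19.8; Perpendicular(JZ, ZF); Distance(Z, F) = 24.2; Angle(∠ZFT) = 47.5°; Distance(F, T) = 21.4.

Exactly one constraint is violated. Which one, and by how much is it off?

Distance(F, T) = 21.4 — off by 3.90.

E = (0.00, 0.00) ✓; ES at -105.1° ✓; |ES| = 18.30 ✓; ∠ESD = 109.5° ✓; |SD| = 28.10 ✓; ∠(SD, DR) = 90.00° ✓; |DR| = 11.60 ✓; ∠DRJ = 74.80° ✓; |RJ| = 23.40 ✓; ∠RJZ = 90.10° ✓; |JZ| = 19.80 ✓; ∠(JZ, ZF) = 90.00° ✓; |ZF| = 24.20 ✓; ∠ZFT = 47.50° ✓; |FT| = 17.50 ✗.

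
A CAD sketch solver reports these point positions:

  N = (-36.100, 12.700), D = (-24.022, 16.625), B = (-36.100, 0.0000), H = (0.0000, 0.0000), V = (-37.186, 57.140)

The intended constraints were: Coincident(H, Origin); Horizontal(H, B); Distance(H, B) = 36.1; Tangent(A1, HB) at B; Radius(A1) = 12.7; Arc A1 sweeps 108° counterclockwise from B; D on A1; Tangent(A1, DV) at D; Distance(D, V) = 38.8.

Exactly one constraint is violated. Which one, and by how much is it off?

Distance(D, V) = 38.8 — off by 3.80.

H = (0.00, 0.00) ✓; H.y = 0.00, B.y = 0.00 ✓; |HB| = 36.10 ✓; ∠(NB, BH) = 90.00° ✓; |NB| = 12.70 ✓; bearing(N→D) − bearing(N→B) = 108.0° ✓; |ND| = 12.70 ✓; ∠(ND, DV) = 90.00° ✓; |DV| = 42.60 ✗.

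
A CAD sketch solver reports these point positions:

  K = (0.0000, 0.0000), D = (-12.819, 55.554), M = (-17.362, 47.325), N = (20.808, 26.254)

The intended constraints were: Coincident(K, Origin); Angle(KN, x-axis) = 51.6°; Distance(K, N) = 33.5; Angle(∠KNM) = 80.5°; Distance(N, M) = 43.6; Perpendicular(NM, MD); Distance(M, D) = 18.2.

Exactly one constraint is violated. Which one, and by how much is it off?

Distance(M, D) = 18.2 — off by 8.80.

K = (0.00, 0.00) ✓; KN at 51.60° ✓; |KN| = 33.50 ✓; ∠KNM = 80.50° ✓; |NM| = 43.60 ✓; ∠(NM, MD) = 90.00° ✓; |MD| = 9.400 ✗.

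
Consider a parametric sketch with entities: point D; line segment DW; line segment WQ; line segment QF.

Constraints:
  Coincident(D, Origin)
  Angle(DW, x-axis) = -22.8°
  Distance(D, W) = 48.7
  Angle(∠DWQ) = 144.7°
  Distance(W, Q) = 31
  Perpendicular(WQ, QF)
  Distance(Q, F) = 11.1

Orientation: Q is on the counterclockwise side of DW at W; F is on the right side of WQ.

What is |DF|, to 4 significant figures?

80.90

D is at the origin; DW runs at -22.8° with length 48.7, so W = 48.7·(cos -22.8°, sin -22.8°) = (44.89, -18.87). ∠DWQ = 144.7°, so WQ runs at -22.8° + (180° − 144.7°) = 12.50° from the x-axis; with |WQ| = 31.0, Q = W + 31.0·(cos 12.50°, sin 12.50°) = (75.16, -12.16). WQ ⟂ QF; with |QF| = 11.1 on the right of WQ, F = Q + 11.1·(0.2164, -0.9763) = (77.56, -23.00). Then |DF| = |F − D| = 80.90.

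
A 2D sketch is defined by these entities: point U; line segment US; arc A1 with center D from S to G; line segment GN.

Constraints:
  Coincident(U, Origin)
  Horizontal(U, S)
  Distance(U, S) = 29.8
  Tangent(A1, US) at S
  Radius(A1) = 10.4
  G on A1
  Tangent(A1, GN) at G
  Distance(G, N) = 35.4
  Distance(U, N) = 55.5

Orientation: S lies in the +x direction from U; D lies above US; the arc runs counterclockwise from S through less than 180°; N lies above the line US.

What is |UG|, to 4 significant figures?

41.96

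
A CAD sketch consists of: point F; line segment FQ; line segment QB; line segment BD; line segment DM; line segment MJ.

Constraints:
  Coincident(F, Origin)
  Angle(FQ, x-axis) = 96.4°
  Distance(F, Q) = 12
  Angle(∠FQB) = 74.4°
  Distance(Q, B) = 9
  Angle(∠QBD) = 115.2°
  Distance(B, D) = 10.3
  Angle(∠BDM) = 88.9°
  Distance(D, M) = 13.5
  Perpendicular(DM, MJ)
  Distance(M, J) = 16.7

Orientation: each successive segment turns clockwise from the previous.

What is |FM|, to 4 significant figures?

3.925

F is at the origin; FQ runs at 96.4° with length 12.0, so Q = (-1.338, 11.93). ∠FQB = 74.4° gives QB at -9.200° from the x-axis; with |QB| = 9.0, B = (7.547, 10.49). ∠QBD = 115.2° gives BD at -74.00° from the x-axis; with |BD| = 10.3, D = (10.39, 0.5853). ∠BDM = 88.9° gives DM at -165.1° from the x-axis; with |DM| = 13.5, M = (-2.660, -2.886). Then |FM| = |M − F| = 3.925.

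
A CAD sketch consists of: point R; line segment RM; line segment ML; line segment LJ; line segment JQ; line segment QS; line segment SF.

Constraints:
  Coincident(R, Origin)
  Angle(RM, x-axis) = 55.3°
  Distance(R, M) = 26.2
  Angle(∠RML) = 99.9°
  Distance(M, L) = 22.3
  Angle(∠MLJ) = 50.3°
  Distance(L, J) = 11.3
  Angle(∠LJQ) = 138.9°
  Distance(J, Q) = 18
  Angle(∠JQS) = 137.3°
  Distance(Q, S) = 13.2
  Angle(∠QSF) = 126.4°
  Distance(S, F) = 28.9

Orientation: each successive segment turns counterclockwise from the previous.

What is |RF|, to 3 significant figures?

51.5

R is at the origin; RM runs at 55.3° with length 26.2, so M = (14.9, 21.5). ∠RML = 99.9° gives ML at 135° from the x-axis; with |ML| = 22.3, L = (-0.963, 37.2). ∠MLJ = 50.3° gives LJ at -94.9° from the x-axis; with |LJ| = 11.3, J = (-1.93, 25.9). ∠LJQ = 138.9° gives JQ at -53.8° from the x-axis; with |JQ| = 18.0, Q = (8.70, 11.4). ∠JQS = 137.3° gives QS at -11.1° from the x-axis; with |QS| = 13.2, S = (21.7, 8.87). ∠QSF = 126.4° gives SF at 42.5° from the x-axis; with |SF| = 28.9, F = (43.0, 28.4). Then |RF| = |F − R| = 51.5.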